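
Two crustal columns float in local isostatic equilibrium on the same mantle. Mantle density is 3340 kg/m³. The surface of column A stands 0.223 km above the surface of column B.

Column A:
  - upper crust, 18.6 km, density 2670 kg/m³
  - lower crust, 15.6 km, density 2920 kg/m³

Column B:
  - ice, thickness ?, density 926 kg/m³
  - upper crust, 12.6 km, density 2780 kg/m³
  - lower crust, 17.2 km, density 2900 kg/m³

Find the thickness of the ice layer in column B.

Take the compensation level at the base of the deeper column (depth z_c below the surface of column A) and equate Σ ρ_i t_i down to z_c; mantle fills any gap and the z_c terms cancel.
Column A: 18.6×2670 + 15.6×2920 + (z_c − 34.2)×3340
Column B: 0.223×0 + x×926 + 12.6×2780 + 17.2×2900 + (z_c − 0.223 − 29.8 − x)×3340
The z_c×3340 term appears on both sides and cancels. Collect the known terms of each column as K = Σ(ρt)_known − 3340 × (depth of known layers): K_A = 95214 − 3340×34.2 = −19014; K_B = 84908 − 3340×(0.223 + 29.8) = −15368.82.
Balance: K_A = K_B − x×(3340 − 926), so x = (K_B − K_A)/(3340 − 926) = 3645.18/2414 = 1.51 km.

1.51 km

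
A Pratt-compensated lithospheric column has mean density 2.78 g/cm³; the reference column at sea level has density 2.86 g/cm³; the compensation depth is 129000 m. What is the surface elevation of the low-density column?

3710 m

ρ_ref D = ρ (D + h) → h = D (ρ_ref − ρ)/ρ.
h = 129000 m × (2.86 − 2.78)/2.78 = 3710 m.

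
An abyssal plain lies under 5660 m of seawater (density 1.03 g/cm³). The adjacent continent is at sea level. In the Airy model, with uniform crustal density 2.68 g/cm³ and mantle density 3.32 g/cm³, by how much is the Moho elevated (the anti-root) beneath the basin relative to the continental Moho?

Balancing pressure at the compensation depth: replacing crust with seawater at the top is compensated by replacing crust with mantle at the base: d (ρ_c − ρ_w) = a (ρ_m − ρ_c).
a = d (ρ_c − ρ_w)/(ρ_m − ρ_c) = 5660 m × 1.65/0.64 = 14600 m.

14600 m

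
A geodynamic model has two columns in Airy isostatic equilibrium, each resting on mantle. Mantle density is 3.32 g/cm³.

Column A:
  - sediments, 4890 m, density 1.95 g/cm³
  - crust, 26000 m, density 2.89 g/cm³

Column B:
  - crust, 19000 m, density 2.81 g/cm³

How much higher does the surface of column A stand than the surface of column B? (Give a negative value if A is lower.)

2470 m

For any compensation level in the mantle, the mantle terms cancel and isostasy reduces to e = (Σt_A − Σt_B) − (Σ(ρt)_A − Σ(ρt)_B) / ρ_m.
Σt_A = 30890 m; Σt_B = 19000 m; Σ(ρt)_A = 84675.5; Σ(ρt)_B = 53390 (in m·g/cm³).
e = (30890 − 19000) − (84675.5 − 53390) / 3.32 = 2470 m.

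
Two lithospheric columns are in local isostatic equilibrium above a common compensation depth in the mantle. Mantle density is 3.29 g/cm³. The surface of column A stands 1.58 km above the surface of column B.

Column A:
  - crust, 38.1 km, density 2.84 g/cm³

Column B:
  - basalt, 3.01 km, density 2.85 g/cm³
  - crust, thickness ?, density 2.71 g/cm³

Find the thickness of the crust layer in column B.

Take the compensation level at the base of the deeper column (depth z_c below the surface of column A) and equate Σ ρ_i t_i down to z_c; mantle fills any gap and the z_c terms cancel.
Column A: 38.1×2.84 + (z_c − 38.1)×3.29
Column B: 1.58×0 + 3.01×2.85 + x×2.71 + (z_c − 1.58 − 3.01 − x)×3.29
The z_c×3.29 term appears on both sides and cancels. Collect the known terms of each column as K = Σ(ρt)_known − 3.29 × (depth of known layers): K_A = 108.204 − 3.29×38.1 = −17.145; K_B = 8.5785 − 3.29×(1.58 + 3.01) = −6.5226.
Balance: K_A = K_B − x×(3.29 − 2.71), so x = (K_B − K_A)/(3.29 − 2.71) = 10.6224/0.58 = 18.3 km.

18.3 km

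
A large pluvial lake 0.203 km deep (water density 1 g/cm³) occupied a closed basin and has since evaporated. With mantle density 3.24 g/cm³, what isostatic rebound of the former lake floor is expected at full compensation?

u = d ρ_w/ρ_m = 0.203 km × 1/3.24 = 0.0627 km.

0.0627 km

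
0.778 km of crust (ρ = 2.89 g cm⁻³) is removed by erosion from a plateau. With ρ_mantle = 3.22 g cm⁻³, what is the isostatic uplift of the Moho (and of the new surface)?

Unloading: uplift u = e ρ_c/ρ_m = 0.778 km × 2.89/3.22 = 0.698 km.

0.698 km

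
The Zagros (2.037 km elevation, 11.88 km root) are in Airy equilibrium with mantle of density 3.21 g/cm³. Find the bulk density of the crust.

2.74 g/cm³

ρ_c h = (ρ_m − ρ_c) r → ρ_c (h + r) = ρ_m r → ρ_c = ρ_m r / (h + r).
ρ_c = 3.21 × 11.88 km / (2.037 km + 11.88 km) = 2.74 g/cm³.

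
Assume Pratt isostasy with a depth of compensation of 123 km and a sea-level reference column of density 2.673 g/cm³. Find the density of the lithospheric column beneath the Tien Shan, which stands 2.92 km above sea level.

2.61 g/cm³

Pratt balance: ρ_ref D = ρ (D + h).
ρ = ρ_ref D/(D + h) = 2.673 × 123 km/(123 km + 2.92 km) = 2.61 g/cm³.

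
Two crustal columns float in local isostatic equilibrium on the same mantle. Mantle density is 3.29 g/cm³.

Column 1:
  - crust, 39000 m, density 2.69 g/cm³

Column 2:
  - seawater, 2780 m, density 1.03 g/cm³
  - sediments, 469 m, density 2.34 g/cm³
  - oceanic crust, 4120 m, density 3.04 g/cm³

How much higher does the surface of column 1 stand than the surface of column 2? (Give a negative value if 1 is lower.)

4750 m

For any compensation level in the mantle, the mantle terms cancel and isostasy reduces to e = (Σt_1 − Σt_2) − (Σ(ρt)_1 − Σ(ρt)_2) / ρ_m.
Σt_1 = 39000 m; Σt_2 = 7369 m; Σ(ρt)_1 = 104910; Σ(ρt)_2 = 16485.66 (in m·g/cm³).
e = (39000 − 7369) − (104910 − 16485.66) / 3.29 = 4750 m.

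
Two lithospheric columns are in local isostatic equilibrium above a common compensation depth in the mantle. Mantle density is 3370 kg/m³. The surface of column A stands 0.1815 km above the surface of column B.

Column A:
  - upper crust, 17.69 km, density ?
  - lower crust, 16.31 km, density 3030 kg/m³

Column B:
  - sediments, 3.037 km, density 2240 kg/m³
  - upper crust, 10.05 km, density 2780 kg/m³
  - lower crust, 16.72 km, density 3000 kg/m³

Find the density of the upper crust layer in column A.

Take the compensation level at the base of the deeper column (depth z_c below the surface of column A) and equate Σ ρ_i t_i down to z_c; mantle fills any gap and the z_c terms cancel.
Column A: 17.69×ρ + 16.31×3030 + (z_c − 34)×3370
Column B: 0.1815×0 + 3.037×2240 + 10.05×2780 + 16.72×3000 + (z_c − 0.1815 − 29.807)×3370
The z_c×3370 term appears on both sides and cancels. Collect the known terms of each column as K = Σ(ρt)_known − 3370 × (depth of known layers): K_A = 49419.3 − 3370×34 = −65160.7; K_B = 84901.88 − 3370×(0.1815 + 29.807) = −16159.365.
Balance: K_A + 17.69×ρ = K_B, so ρ = (K_B − K_A)/17.69 = 49001.3/17.69 = 2770 kg/m³.

2770 kg/m³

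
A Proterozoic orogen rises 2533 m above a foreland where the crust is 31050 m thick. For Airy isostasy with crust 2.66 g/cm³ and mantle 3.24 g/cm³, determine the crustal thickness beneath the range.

45200 m

Root depth r = h ρ_c / (ρ_m − ρ_c) = 2533 m × 2.66 / 0.58 = 11620 m.
Total thickness = T + h + r = 31050 m + 2533 m + 11620 m = 45200 m.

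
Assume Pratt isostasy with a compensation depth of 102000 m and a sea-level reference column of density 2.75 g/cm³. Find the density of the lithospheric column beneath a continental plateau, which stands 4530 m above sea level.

2.63 g/cm³

Pratt balance: ρ_ref D = ρ (D + h).
ρ = ρ_ref D/(D + h) = 2.75 × 102000 m/(102000 m + 4530 m) = 2.63 g/cm³.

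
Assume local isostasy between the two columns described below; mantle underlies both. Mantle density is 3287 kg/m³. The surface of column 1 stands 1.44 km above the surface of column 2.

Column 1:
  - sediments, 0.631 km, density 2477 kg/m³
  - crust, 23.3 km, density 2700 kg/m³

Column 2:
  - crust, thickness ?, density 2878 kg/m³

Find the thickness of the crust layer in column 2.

Take the compensation level at the base of the deeper column (depth z_c below the surface of column 1) and equate Σ ρ_i t_i down to z_c; mantle fills any gap and the z_c terms cancel.
Column 1: 0.631×2477 + 23.3×2700 + (z_c − 23.931)×3287
Column 2: 1.44×0 + x×2878 + (z_c − 1.44 − 0 − x)×3287
The z_c×3287 term appears on both sides and cancels. Collect the known terms of each column as K = Σ(ρt)_known − 3287 × (depth of known layers): K_1 = 64472.987 − 3287×23.931 = −14188.21; K_2 = 0 − 3287×(1.44 + 0) = −4733.28.
Balance: K_1 = K_2 − x×(3287 − 2878), so x = (K_2 − K_1)/(3287 − 2878) = 9454.93/409 = 23.1 km.

23.1 km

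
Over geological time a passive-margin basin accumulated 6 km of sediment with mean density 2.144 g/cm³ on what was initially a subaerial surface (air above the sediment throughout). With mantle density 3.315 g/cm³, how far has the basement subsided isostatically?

Subaerial load: s = t ρ_sed / ρ_m = 6 km × 2.144/3.315 = 3.88 km.

3.88 km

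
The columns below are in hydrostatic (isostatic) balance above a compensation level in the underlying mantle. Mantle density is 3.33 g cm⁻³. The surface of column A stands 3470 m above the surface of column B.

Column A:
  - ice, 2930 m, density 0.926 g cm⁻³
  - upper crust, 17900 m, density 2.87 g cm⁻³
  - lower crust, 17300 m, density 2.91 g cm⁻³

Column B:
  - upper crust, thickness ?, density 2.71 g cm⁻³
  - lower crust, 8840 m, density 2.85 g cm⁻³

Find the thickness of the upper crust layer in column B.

10900 m

Take the compensation level at the base of the deeper column (depth z_c below the surface of column A) and equate Σ ρ_i t_i down to z_c; mantle fills any gap and the z_c terms cancel.
Column A: 2930×0.926 + 17900×2.87 + 17300×2.91 + (z_c − 38130)×3.33
Column B: 3470×0 + x×2.71 + 8840×2.85 + (z_c − 3470 − 8840 − x)×3.33
The z_c×3.33 term appears on both sides and cancels. Collect the known terms of each column as K = Σ(ρt)_known − 3.33 × (depth of known layers): K_A = 104429.18 − 3.33×38130 = −22543.72; K_B = 25194 − 3.33×(3470 + 8840) = −15798.3.
Balance: K_A = K_B − x×(3.33 − 2.71), so x = (K_B − K_A)/(3.33 − 2.71) = 6745.42/0.62 = 10900 m.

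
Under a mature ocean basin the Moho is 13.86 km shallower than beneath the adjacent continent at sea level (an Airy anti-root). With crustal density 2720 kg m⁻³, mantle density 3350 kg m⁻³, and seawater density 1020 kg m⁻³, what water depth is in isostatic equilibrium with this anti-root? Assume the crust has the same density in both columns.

5.14 km

Replacing a thickness d of crust by seawater at the top must be balanced by replacing crust with mantle at the base: d (ρ_c − ρ_w) = a (ρ_m − ρ_c).
d = a (ρ_m − ρ_c)/(ρ_c − ρ_w) = 13.86 km × 630/1700 = 5.14 km.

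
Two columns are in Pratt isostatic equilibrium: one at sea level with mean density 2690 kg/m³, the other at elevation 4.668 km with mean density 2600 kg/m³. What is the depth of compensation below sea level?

135 km

ρ_ref D = ρ (D + h) → D (ρ_ref − ρ) = ρ h.
D = ρ h/(ρ_ref − ρ) = 2600 × 4.668 km/(2690 − 2600) = 135 km.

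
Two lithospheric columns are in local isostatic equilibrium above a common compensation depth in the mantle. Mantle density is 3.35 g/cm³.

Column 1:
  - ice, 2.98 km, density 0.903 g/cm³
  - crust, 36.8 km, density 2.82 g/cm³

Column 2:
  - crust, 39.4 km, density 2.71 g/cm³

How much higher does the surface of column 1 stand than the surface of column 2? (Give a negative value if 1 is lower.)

0.472 km

For any compensation level in the mantle, the mantle terms cancel and isostasy reduces to e = (Σt_1 − Σt_2) − (Σ(ρt)_1 − Σ(ρt)_2) / ρ_m.
Σt_1 = 39.78 km; Σt_2 = 39.4 km; Σ(ρt)_1 = 106.46694; Σ(ρt)_2 = 106.774 (in km·g/cm³).
e = (39.78 − 39.4) − (106.46694 − 106.774) / 3.35 = 0.472 km.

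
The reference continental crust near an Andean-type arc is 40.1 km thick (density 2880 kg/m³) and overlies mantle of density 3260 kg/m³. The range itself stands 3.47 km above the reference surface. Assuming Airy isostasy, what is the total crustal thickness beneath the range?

69.9 km

Root depth r = h ρ_c / (ρ_m − ρ_c) = 3.47 km × 2880 / 380 = 26.3 km.
Total thickness = T + h + r = 40.1 km + 3.47 km + 26.3 km = 69.9 km.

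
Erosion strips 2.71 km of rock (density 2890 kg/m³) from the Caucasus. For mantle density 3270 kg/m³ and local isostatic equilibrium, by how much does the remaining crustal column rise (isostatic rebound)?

Unloading: uplift u = e ρ_c/ρ_m = 2.71 km × 2890/3270 = 2.4 km.

2.4 km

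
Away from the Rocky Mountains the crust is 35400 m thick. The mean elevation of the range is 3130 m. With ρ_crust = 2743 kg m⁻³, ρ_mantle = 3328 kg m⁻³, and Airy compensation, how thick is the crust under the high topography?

Root depth r = h ρ_c / (ρ_m − ρ_c) = 3130 m × 2743 / 585 = 14680 m.
Total thickness = T + h + r = 35400 m + 3130 m + 14680 m = 53200 m.

53200 m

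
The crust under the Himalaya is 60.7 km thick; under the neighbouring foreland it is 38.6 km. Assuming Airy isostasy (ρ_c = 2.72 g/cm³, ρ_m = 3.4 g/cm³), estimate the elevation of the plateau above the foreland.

Excess crust Δ = 60.7 km − 38.6 km = 22.1 km, split between elevation h and root r with h + r = Δ.
Airy balance ρ_c h = (ρ_m − ρ_c) r gives r = h ρ_c/(ρ_m − ρ_c), so h (1 + ρ_c/(ρ_m − ρ_c)) = Δ, i.e. h = Δ (ρ_m − ρ_c)/ρ_m.
h = 22.1 km × 0.68/3.4 = 4.42 km.

4.42 km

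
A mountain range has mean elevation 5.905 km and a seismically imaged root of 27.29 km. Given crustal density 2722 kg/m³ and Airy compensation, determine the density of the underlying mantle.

Airy balance: ρ_c h = (ρ_m − ρ_c) r → ρ_m = ρ_c (1 + h/r).
ρ_m = 2722 × (1 + 5.905 km/27.29 km) = 3310 kg/m³.

3310 kg/m³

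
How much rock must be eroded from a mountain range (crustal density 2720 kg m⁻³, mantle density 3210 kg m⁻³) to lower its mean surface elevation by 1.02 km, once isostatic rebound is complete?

6.68 km

Net drop Δ = e − u = e − e ρ_c/ρ_m = e (ρ_m − ρ_c)/ρ_m.
e = Δ ρ_m/(ρ_m − ρ_c) = 1.02 km × 3210/490 = 6.68 km.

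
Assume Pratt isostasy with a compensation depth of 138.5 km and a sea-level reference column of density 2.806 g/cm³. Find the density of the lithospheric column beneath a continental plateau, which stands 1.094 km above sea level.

Pratt balance: ρ_ref D = ρ (D + h).
ρ = ρ_ref D/(D + h) = 2.806 × 138.5 km/(138.5 km + 1.094 km) = 2.78 g/cm³.

2.78 g/cm³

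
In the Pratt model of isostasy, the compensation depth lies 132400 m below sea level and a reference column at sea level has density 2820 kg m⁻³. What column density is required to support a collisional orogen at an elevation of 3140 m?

2750 kg m⁻³

Pratt balance: ρ_ref D = ρ (D + h).
ρ = ρ_ref D/(D + h) = 2820 × 132400 m/(132400 m + 3140 m) = 2750 kg m⁻³.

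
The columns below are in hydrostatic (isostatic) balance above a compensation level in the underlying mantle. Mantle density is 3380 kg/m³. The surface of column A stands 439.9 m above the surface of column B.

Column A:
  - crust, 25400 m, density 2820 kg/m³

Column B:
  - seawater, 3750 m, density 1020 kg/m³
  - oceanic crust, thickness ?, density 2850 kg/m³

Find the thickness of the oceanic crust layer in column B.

Take the compensation level at the base of the deeper column (depth z_c below the surface of column A) and equate Σ ρ_i t_i down to z_c; mantle fills any gap and the z_c terms cancel.
Column A: 25400×2820 + (z_c − 25400)×3380
Column B: 439.9×0 + 3750×1020 + x×2850 + (z_c − 439.9 − 3750 − x)×3380
The z_c×3380 term appears on both sides and cancels. Collect the known terms of each column as K = Σ(ρt)_known − 3380 × (depth of known layers): K_A = 71628000 − 3380×25400 = −14224000; K_B = 3825000 − 3380×(439.9 + 3750) = −10336862.
Balance: K_A = K_B − x×(3380 − 2850), so x = (K_B − K_A)/(3380 − 2850) = 3887140/530 = 7330 m.

7330 m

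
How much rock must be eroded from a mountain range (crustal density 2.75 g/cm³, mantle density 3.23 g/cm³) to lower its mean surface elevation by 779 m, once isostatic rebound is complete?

Net drop Δ = e − u = e − e ρ_c/ρ_m = e (ρ_m − ρ_c)/ρ_m.
e = Δ ρ_m/(ρ_m − ρ_c) = 779 m × 3.23/0.48 = 5240 m.

5240 m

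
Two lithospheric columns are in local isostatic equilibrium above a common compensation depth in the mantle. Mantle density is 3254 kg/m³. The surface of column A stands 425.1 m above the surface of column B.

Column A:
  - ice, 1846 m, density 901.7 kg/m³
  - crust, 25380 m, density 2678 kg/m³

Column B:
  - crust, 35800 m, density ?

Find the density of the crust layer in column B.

Take the compensation level at the base of the deeper column (depth z_c below the surface of column A) and equate Σ ρ_i t_i down to z_c; mantle fills any gap and the z_c terms cancel.
Column A: 1846×901.7 + 25380×2678 + (z_c − 27226)×3254
Column B: 425.1×0 + 35800×ρ + (z_c − 425.1 − 35800)×3254
The z_c×3254 term appears on both sides and cancels. Collect the known terms of each column as K = Σ(ρt)_known − 3254 × (depth of known layers): K_A = 69632178.2 − 3254×27226 = −18961225.8; K_B = 0 − 3254×(425.1 + 35800) = −117876475.
Balance: K_A = K_B + 35800×ρ, so ρ = (K_A − K_B)/35800 = 98915200/35800 = 2760 kg/m³.

2760 kg/m³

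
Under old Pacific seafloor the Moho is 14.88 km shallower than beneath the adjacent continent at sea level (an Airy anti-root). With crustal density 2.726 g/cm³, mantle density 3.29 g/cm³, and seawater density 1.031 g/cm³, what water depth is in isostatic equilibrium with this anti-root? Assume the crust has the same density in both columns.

4.95 km

Replacing a thickness d of crust by seawater at the top must be balanced by replacing crust with mantle at the base: d (ρ_c − ρ_w) = a (ρ_m − ρ_c).
d = a (ρ_m − ρ_c)/(ρ_c − ρ_w) = 14.88 km × 0.564/1.695 = 4.95 km.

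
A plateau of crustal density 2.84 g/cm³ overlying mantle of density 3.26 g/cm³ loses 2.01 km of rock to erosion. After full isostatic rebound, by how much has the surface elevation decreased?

Rebound u = e ρ_c/ρ_m = 2.01 km × 2.84/3.26 = 1.751 km.
Net surface drop = e − u = 2.01 km − 1.751 km = e (ρ_m − ρ_c)/ρ_m = 0.259 km.

0.259 km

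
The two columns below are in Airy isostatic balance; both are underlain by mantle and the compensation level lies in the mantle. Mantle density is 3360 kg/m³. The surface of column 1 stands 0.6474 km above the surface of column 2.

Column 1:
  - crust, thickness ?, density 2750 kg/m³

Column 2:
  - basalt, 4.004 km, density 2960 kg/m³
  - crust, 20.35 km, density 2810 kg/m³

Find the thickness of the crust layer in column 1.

Take the compensation level at the base of the deeper column (depth z_c below the surface of column 1) and equate Σ ρ_i t_i down to z_c; mantle fills any gap and the z_c terms cancel.
Column 1: x×2750 + (z_c − 0 − x)×3360
Column 2: 0.6474×0 + 4.004×2960 + 20.35×2810 + (z_c − 0.6474 − 24.354)×3360
The z_c×3360 term appears on both sides and cancels. Collect the known terms of each column as K = Σ(ρt)_known − 3360 × (depth of known layers): K_1 = 0 − 3360×0 = 0; K_2 = 69035.34 − 3360×(0.6474 + 24.354) = −14969.364.
Balance: K_1 − x×(3360 − 2750) = K_2, so x = (K_1 − K_2)/(3360 − 2750) = 14969.4/610 = 24.5 km.

24.5 km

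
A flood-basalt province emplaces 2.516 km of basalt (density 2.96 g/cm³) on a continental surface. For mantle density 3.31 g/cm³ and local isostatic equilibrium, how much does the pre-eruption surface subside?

Subaerial loading: s = t ρ_load / ρ_m.
s = 2.516 km × 2.96/3.31 = 2.25 km.

2.25 km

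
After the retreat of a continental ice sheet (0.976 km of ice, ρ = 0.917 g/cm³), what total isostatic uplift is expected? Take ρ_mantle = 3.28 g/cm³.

0.273 km

Removing the load lets mantle flow back in; uplift u satisfies ρ_ice t = ρ_m u.
u = t ρ_ice/ρ_m = 0.976 km × 0.917/3.28 = 0.273 km.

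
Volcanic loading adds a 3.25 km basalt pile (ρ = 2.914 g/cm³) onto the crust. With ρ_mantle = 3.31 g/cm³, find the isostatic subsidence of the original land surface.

2.86 km

Subaerial loading: s = t ρ_load / ρ_m.
s = 3.25 km × 2.914/3.31 = 2.86 km.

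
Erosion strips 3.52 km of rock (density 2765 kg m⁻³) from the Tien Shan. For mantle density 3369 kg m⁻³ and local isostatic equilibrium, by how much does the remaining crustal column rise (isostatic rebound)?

Unloading: uplift u = e ρ_c/ρ_m = 3.52 km × 2765/3369 = 2.89 km.

2.89 km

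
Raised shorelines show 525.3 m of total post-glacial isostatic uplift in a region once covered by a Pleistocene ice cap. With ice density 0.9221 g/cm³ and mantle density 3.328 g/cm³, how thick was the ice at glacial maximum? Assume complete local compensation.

1900 m

u = t ρ_ice/ρ_m → t = u ρ_m/ρ_ice = 525.3 m × 3.328/0.9221 = 1900 m.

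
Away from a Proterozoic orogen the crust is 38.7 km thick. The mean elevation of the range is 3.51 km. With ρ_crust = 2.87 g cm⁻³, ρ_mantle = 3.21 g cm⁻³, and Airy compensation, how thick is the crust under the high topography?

Root depth r = h ρ_c / (ρ_m − ρ_c) = 3.51 km × 2.87 / 0.34 = 29.63 km.
Total thickness = T + h + r = 38.7 km + 3.51 km + 29.63 km = 71.8 km.

71.8 km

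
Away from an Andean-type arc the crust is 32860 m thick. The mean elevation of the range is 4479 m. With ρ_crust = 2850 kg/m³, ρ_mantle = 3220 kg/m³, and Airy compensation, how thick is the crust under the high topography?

71800 m

Root depth r = h ρ_c / (ρ_m − ρ_c) = 4479 m × 2850 / 370 = 34500 m.
Total thickness = T + h + r = 32860 m + 4479 m + 34500 m = 71800 m.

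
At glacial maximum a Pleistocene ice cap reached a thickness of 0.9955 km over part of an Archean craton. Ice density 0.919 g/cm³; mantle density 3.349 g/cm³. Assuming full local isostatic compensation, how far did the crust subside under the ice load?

0.273 km

By Archimedes' principle applied to the lithosphere: the ice load ρ_ice t is balanced by mantle displaced below, ρ_m s.
s = t ρ_ice / ρ_m = 0.9955 km × 0.919/3.349 = 0.273 km.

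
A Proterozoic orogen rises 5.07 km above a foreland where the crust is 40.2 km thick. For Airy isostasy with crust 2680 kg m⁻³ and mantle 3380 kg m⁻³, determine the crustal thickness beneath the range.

Root depth r = h ρ_c / (ρ_m − ρ_c) = 5.07 km × 2680 / 700 = 19.41 km.
Total thickness = T + h + r = 40.2 km + 5.07 km + 19.41 km = 64.7 km.

64.7 km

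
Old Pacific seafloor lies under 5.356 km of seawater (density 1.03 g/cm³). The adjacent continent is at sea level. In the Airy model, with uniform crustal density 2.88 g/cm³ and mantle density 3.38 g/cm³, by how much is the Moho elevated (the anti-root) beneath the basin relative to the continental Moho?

In Airy isostatic equilibrium: replacing crust with seawater at the top is compensated by replacing crust with mantle at the base: d (ρ_c − ρ_w) = a (ρ_m − ρ_c).
a = d (ρ_c − ρ_w)/(ρ_m − ρ_c) = 5.356 km × 1.85/0.5 = 19.8 km.

19.8 km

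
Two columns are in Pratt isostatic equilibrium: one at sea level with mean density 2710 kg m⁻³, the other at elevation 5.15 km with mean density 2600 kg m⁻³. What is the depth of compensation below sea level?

ρ_ref D = ρ (D + h) → D (ρ_ref − ρ) = ρ h.
D = ρ h/(ρ_ref − ρ) = 2600 × 5.15 km/(2710 − 2600) = 122 km.

122 km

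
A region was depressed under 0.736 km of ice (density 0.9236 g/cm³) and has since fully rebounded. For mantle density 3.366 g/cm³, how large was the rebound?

Removing the load lets mantle flow back in; uplift u satisfies ρ_ice t = ρ_m u.
u = t ρ_ice/ρ_m = 0.736 km × 0.9236/3.366 = 0.202 km.

0.202 km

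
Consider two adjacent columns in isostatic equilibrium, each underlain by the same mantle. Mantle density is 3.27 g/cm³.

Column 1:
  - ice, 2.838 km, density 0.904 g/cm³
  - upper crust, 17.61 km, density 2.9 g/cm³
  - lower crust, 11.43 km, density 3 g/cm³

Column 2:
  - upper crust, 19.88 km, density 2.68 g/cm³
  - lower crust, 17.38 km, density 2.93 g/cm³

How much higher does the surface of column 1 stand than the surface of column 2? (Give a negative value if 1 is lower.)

For any compensation level in the mantle, the mantle terms cancel and isostasy reduces to e = (Σt_1 − Σt_2) − (Σ(ρt)_1 − Σ(ρt)_2) / ρ_m.
Σt_1 = 31.878 km; Σt_2 = 37.26 km; Σ(ρt)_1 = 87.924552; Σ(ρt)_2 = 104.2018 (in km·g/cm³).
e = (31.878 − 37.26) − (87.924552 − 104.2018) / 3.27 = −0.404 km.

−0.404 km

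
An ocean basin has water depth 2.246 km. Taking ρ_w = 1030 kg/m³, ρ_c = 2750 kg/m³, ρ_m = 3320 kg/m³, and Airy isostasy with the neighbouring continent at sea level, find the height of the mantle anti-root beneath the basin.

6.78 km

For local isostatic compensation: replacing crust with seawater at the top is compensated by replacing crust with mantle at the base: d (ρ_c − ρ_w) = a (ρ_m − ρ_c).
a = d (ρ_c − ρ_w)/(ρ_m − ρ_c) = 2.246 km × 1720/570 = 6.78 km.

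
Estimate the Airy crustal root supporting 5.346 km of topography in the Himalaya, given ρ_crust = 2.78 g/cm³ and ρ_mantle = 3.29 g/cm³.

29.1 km

By Archimedes' principle applied to the lithosphere: the weight of the topography is balanced by the buoyancy of the root, ρ_c h = (ρ_m − ρ_c) r.
r = h · ρ_c / (ρ_m − ρ_c) = 5.346 km × 2.78 / (3.29 − 2.78) = 29.1 km.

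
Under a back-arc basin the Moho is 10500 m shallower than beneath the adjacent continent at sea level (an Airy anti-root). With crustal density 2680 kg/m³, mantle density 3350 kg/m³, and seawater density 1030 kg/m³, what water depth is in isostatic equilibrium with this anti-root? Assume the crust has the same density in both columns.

Replacing a thickness d of crust by seawater at the top must be balanced by replacing crust with mantle at the base: d (ρ_c − ρ_w) = a (ρ_m − ρ_c).
d = a (ρ_m − ρ_c)/(ρ_c − ρ_w) = 10500 m × 670/1650 = 4260 m.

4260 m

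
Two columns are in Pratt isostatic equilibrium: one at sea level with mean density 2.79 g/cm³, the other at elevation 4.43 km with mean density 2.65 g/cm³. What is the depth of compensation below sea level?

ρ_ref D = ρ (D + h) → D (ρ_ref − ρ) = ρ h.
D = ρ h/(ρ_ref − ρ) = 2.65 × 4.43 km/(2.79 − 2.65) = 83.9 km.

83.9 km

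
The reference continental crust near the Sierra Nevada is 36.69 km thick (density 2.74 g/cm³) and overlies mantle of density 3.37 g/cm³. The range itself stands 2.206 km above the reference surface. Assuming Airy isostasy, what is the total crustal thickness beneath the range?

Root depth r = h ρ_c / (ρ_m − ρ_c) = 2.206 km × 2.74 / 0.63 = 9.594 km.
Total thickness = T + h + r = 36.69 km + 2.206 km + 9.594 km = 48.5 km.

48.5 km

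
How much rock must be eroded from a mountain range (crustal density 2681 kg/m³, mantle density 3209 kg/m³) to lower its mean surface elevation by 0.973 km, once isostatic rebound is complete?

5.91 km

Net drop Δ = e − u = e − e ρ_c/ρ_m = e (ρ_m − ρ_c)/ρ_m.
e = Δ ρ_m/(ρ_m − ρ_c) = 0.973 km × 3209/528 = 5.91 km.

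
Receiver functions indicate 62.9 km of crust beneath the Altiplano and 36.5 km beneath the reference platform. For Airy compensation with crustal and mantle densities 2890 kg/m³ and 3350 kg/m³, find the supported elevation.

3.63 km

Excess crust Δ = 62.9 km − 36.5 km = 26.4 km, split between elevation h and root r with h + r = Δ.
Airy balance ρ_c h = (ρ_m − ρ_c) r gives r = h ρ_c/(ρ_m − ρ_c), so h (1 + ρ_c/(ρ_m − ρ_c)) = Δ, i.e. h = Δ (ρ_m − ρ_c)/ρ_m.
h = 26.4 km × 460/3350 = 3.63 km.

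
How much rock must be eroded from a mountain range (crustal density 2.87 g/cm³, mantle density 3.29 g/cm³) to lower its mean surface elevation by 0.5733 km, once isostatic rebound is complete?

4.49 km

Net drop Δ = e − u = e − e ρ_c/ρ_m = e (ρ_m − ρ_c)/ρ_m.
e = Δ ρ_m/(ρ_m − ρ_c) = 0.5733 km × 3.29/0.42 = 4.49 km.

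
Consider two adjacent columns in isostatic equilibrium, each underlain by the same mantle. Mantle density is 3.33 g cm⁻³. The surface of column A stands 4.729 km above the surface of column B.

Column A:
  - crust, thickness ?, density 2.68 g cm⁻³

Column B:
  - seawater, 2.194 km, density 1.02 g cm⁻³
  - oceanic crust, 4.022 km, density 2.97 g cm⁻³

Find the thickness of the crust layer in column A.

Take the compensation level at the base of the deeper column (depth z_c below the surface of column A) and equate Σ ρ_i t_i down to z_c; mantle fills any gap and the z_c terms cancel.
Column A: x×2.68 + (z_c − 0 − x)×3.33
Column B: 4.729×0 + 2.194×1.02 + 4.022×2.97 + (z_c − 4.729 − 6.216)×3.33
The z_c×3.33 term appears on both sides and cancels. Collect the known terms of each column as K = Σ(ρt)_known − 3.33 × (depth of known layers): K_A = 0 − 3.33×0 = 0; K_B = 14.18322 − 3.33×(4.729 + 6.216) = −22.26363.
Balance: K_A − x×(3.33 − 2.68) = K_B, so x = (K_A − K_B)/(3.33 − 2.68) = 22.2636/0.65 = 34.3 km.

34.3 km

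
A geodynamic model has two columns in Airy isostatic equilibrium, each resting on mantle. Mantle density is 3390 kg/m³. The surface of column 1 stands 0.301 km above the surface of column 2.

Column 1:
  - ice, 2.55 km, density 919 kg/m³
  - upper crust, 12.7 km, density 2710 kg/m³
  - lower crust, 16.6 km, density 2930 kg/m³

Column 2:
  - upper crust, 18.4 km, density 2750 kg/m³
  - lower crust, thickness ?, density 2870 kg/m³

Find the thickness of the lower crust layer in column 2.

Take the compensation level at the base of the deeper column (depth z_c below the surface of column 1) and equate Σ ρ_i t_i down to z_c; mantle fills any gap and the z_c terms cancel.
Column 1: 2.55×919 + 12.7×2710 + 16.6×2930 + (z_c − 31.85)×3390
Column 2: 0.301×0 + 18.4×2750 + x×2870 + (z_c − 0.301 − 18.4 − x)×3390
The z_c×3390 term appears on both sides and cancels. Collect the known terms of each column as K = Σ(ρt)_known − 3390 × (depth of known layers): K_1 = 85398.45 − 3390×31.85 = −22573.05; K_2 = 50600 − 3390×(0.301 + 18.4) = −12796.39.
Balance: K_1 = K_2 − x×(3390 − 2870), so x = (K_2 − K_1)/(3390 − 2870) = 9776.66/520 = 18.8 km.

18.8 km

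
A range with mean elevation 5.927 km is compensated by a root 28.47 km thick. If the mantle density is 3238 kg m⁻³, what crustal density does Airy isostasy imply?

2680 kg m⁻³

ρ_c h = (ρ_m − ρ_c) r → ρ_c (h + r) = ρ_m r → ρ_c = ρ_m r / (h + r).
ρ_c = 3238 × 28.47 km / (5.927 km + 28.47 km) = 2680 kg m⁻³.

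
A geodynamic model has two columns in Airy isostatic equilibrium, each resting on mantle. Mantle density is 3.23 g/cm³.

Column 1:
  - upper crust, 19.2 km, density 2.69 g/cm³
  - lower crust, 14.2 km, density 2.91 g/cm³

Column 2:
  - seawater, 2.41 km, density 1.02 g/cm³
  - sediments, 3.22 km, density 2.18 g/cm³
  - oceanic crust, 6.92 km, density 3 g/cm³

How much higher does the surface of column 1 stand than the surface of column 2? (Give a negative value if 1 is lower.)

For any compensation level in the mantle, the mantle terms cancel and isostasy reduces to e = (Σt_1 − Σt_2) − (Σ(ρt)_1 − Σ(ρt)_2) / ρ_m.
Σt_1 = 33.4 km; Σt_2 = 12.55 km; Σ(ρt)_1 = 92.97; Σ(ρt)_2 = 30.2378 (in km·g/cm³).
e = (33.4 − 12.55) − (92.97 − 30.2378) / 3.23 = 1.43 km.

1.43 km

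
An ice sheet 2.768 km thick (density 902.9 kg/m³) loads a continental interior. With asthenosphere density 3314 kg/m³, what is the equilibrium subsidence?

Balancing pressure at the compensation depth: the ice load ρ_ice t is balanced by mantle displaced below, ρ_m s.
s = t ρ_ice / ρ_m = 2.768 km × 902.9/3314 = 0.754 km.

0.754 km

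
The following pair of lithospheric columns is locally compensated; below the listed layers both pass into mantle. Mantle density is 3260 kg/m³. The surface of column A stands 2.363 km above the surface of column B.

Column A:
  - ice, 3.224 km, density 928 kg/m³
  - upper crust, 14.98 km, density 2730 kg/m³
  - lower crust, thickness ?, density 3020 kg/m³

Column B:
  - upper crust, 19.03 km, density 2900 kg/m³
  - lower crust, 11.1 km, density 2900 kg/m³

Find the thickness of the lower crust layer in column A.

12.9 km

Take the compensation level at the base of the deeper column (depth z_c below the surface of column A) and equate Σ ρ_i t_i down to z_c; mantle fills any gap and the z_c terms cancel.
Column A: 3.224×928 + 14.98×2730 + x×3020 + (z_c − 18.204 − x)×3260
Column B: 2.363×0 + 19.03×2900 + 11.1×2900 + (z_c − 2.363 − 30.13)×3260
The z_c×3260 term appears on both sides and cancels. Collect the known terms of each column as K = Σ(ρt)_known − 3260 × (depth of known layers): K_A = 43887.272 − 3260×18.204 = −15457.768; K_B = 87377 − 3260×(2.363 + 30.13) = −18550.18.
Balance: K_A − x×(3260 − 3020) = K_B, so x = (K_A − K_B)/(3260 − 3020) = 3092.41/240 = 12.9 km.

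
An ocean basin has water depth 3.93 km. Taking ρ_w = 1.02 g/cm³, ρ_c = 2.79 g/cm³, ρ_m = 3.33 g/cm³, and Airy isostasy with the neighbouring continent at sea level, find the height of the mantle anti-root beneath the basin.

Isostatic balance requires: replacing crust with seawater at the top is compensated by replacing crust with mantle at the base: d (ρ_c − ρ_w) = a (ρ_m − ρ_c).
a = d (ρ_c − ρ_w)/(ρ_m − ρ_c) = 3.93 km × 1.77/0.54 = 12.9 km.

12.9 km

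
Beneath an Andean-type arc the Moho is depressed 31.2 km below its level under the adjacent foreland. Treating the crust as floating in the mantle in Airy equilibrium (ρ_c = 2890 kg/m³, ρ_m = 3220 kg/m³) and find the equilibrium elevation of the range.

In Airy isostatic equilibrium: ρ_c h = (ρ_m − ρ_c) r.
h = r (ρ_m − ρ_c) / ρ_c = 31.2 km × (3220 − 2890) / 2890 = 3.56 km.

3.56 km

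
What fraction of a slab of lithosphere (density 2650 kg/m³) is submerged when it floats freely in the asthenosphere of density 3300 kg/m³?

Submerged fraction = ρ_obj/ρ_fluid = 2650/3300 = 80.3%.

80.3%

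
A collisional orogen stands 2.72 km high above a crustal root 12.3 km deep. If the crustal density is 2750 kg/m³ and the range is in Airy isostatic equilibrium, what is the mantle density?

Airy balance: ρ_c h = (ρ_m − ρ_c) r → ρ_m = ρ_c (1 + h/r).
ρ_m = 2750 × (1 + 2.72 km/12.3 km) = 3360 kg/m³.

3360 kg/m³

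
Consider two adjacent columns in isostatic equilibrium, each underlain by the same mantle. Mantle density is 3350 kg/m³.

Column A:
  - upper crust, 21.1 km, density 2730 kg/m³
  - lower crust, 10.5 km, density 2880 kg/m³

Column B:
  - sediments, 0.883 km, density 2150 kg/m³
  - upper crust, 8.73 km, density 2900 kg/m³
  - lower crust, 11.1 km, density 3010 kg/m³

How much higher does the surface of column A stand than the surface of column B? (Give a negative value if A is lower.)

2.76 km

For any compensation level in the mantle, the mantle terms cancel and isostasy reduces to e = (Σt_A − Σt_B) − (Σ(ρt)_A − Σ(ρt)_B) / ρ_m.
Σt_A = 31.6 km; Σt_B = 20.713 km; Σ(ρt)_A = 87843; Σ(ρt)_B = 60626.45 (in km·kg/m³).
e = (31.6 − 20.713) − (87843 − 60626.45) / 3350 = 2.76 km.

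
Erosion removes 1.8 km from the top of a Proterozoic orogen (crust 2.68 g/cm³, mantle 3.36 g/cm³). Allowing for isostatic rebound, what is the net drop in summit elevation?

Rebound u = e ρ_c/ρ_m = 1.8 km × 2.68/3.36 = 1.436 km.
Net surface drop = e − u = 1.8 km − 1.436 km = e (ρ_m − ρ_c)/ρ_m = 0.364 km.

0.364 km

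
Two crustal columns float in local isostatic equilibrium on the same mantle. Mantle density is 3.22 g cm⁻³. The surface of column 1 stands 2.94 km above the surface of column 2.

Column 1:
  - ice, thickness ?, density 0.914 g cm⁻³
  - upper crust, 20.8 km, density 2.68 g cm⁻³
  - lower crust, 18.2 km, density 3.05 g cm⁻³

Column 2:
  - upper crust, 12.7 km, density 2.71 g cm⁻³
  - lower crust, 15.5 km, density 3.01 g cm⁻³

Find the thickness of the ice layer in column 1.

2.11 km

Take the compensation level at the base of the deeper column (depth z_c below the surface of column 1) and equate Σ ρ_i t_i down to z_c; mantle fills any gap and the z_c terms cancel.
Column 1: x×0.914 + 20.8×2.68 + 18.2×3.05 + (z_c − 39 − x)×3.22
Column 2: 2.94×0 + 12.7×2.71 + 15.5×3.01 + (z_c − 2.94 − 28.2)×3.22
The z_c×3.22 term appears on both sides and cancels. Collect the known terms of each column as K = Σ(ρt)_known − 3.22 × (depth of known layers): K_1 = 111.254 − 3.22×39 = −14.326; K_2 = 81.072 − 3.22×(2.94 + 28.2) = −19.1988.
Balance: K_1 − x×(3.22 − 0.914) = K_2, so x = (K_1 − K_2)/(3.22 − 0.914) = 4.8728/2.306 = 2.11 km.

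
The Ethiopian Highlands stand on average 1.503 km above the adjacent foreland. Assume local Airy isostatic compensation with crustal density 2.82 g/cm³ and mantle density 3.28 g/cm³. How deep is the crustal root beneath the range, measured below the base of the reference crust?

In Airy isostatic equilibrium: the weight of the topography is balanced by the buoyancy of the root, ρ_c h = (ρ_m − ρ_c) r.
r = h · ρ_c / (ρ_m − ρ_c) = 1.503 km × 2.82 / (3.28 − 2.82) = 9.21 km.

9.21 km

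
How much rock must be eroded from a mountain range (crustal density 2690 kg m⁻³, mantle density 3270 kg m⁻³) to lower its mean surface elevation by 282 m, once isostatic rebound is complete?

1590 m

Net drop Δ = e − u = e − e ρ_c/ρ_m = e (ρ_m − ρ_c)/ρ_m.
e = Δ ρ_m/(ρ_m − ρ_c) = 282 m × 3270/580 = 1590 m.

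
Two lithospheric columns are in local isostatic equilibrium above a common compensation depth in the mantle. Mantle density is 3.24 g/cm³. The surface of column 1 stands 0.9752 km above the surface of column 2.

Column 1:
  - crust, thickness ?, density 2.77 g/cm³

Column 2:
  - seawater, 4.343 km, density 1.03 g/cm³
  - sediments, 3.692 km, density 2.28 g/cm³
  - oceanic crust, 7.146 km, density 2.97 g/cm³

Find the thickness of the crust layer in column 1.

Take the compensation level at the base of the deeper column (depth z_c below the surface of column 1) and equate Σ ρ_i t_i down to z_c; mantle fills any gap and the z_c terms cancel.
Column 1: x×2.77 + (z_c − 0 − x)×3.24
Column 2: 0.9752×0 + 4.343×1.03 + 3.692×2.28 + 7.146×2.97 + (z_c − 0.9752 − 15.181)×3.24
The z_c×3.24 term appears on both sides and cancels. Collect the known terms of each column as K = Σ(ρt)_known − 3.24 × (depth of known layers): K_1 = 0 − 3.24×0 = 0; K_2 = 34.11467 − 3.24×(0.9752 + 15.181) = −18.231418.
Balance: K_1 − x×(3.24 − 2.77) = K_2, so x = (K_1 − K_2)/(3.24 − 2.77) = 18.2314/0.47 = 38.8 km.

38.8 km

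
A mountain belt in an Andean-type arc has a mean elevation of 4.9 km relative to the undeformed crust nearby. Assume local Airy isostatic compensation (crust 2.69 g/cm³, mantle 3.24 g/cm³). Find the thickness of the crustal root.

24 km

Equating mass per unit area of the two columns: the weight of the topography is balanced by the buoyancy of the root, ρ_c h = (ρ_m − ρ_c) r.
r = h · ρ_c / (ρ_m − ρ_c) = 4.9 km × 2.69 / (3.24 − 2.69) = 24 km.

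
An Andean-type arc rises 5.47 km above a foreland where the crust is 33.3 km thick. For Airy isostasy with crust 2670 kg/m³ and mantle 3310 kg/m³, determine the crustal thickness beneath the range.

61.6 km

Root depth r = h ρ_c / (ρ_m − ρ_c) = 5.47 km × 2670 / 640 = 22.82 km.
Total thickness = T + h + r = 33.3 km + 5.47 km + 22.82 km = 61.6 km.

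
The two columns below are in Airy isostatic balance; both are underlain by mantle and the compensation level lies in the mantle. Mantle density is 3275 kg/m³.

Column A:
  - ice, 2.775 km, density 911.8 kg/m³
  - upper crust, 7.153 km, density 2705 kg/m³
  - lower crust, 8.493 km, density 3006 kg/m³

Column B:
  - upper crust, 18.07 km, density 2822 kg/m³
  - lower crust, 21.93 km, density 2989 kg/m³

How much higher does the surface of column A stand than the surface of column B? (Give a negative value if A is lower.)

For any compensation level in the mantle, the mantle terms cancel and isostasy reduces to e = (Σt_A − Σt_B) − (Σ(ρt)_A − Σ(ρt)_B) / ρ_m.
Σt_A = 18.421 km; Σt_B = 40 km; Σ(ρt)_A = 47409.068; Σ(ρt)_B = 116542.31 (in km·kg/m³).
e = (18.421 − 40) − (47409.068 − 116542.31) / 3275 = −0.47 km.

−0.47 km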